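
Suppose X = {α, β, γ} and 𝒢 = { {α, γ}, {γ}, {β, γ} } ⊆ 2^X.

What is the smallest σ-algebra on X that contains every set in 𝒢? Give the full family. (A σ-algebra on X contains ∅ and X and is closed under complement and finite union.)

Begin from { {}, {γ}, {α, γ}, {β, γ}, X } (that is, 𝒢 plus ∅ and X).
Pass 1: +3 →
  {α}  = {β, γ}ᶜ
  {β}  = {α, γ}ᶜ
  {α, β}  = {γ}ᶜ
After Pass 2 the family is unchanged; done.

Hence σ(𝒢) has 8 members: { {}, {α}, {β}, {γ}, {α, β}, {α, γ}, {β, γ}, X }.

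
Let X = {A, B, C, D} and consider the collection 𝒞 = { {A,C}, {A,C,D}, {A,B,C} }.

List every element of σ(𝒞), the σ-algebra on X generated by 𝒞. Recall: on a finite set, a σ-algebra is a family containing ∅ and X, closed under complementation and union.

σ(𝒞) = { ∅, {B}, {D}, {A,C}, {B,D}, {A,B,C}, {A,C,D}, X }

Derivation:
Start: 𝒞 ∪ {∅, X} = { ∅, {A,C}, {A,B,C}, {A,C,D}, X }.
Pass 1 adds 3:
  {B}  = ᶜ of {A,C,D}
  {D}  = ᶜ of {A,B,C}
  {B,D}  = ᶜ of {A,C}
  |family| = 8
Pass 2: no new sets; the family is a σ-algebra.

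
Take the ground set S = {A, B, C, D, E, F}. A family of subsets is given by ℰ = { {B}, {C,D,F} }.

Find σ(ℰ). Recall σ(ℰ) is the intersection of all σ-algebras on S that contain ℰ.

σ(ℰ) = { {}, {B}, {A,E}, {A,B,E}, {C,D,F}, {B,C,D,F}, {A,C,D,E,F}, S }

Trace:
Take S₀ = ℰ ∪ {∅, S} = { {}, {B}, {C,D,F}, S }.
Round 1. New:
  {A,B,E}  = ᶜ of {C,D,F}
  {B,C,D,F}  = {B} ∪ {C,D,F}
  {A,C,D,E,F}  = ᶜ of {B}
  |family| = 7
Round 2. New:
  {A,E}  = ᶜ of {B,C,D,F}
  |family| = 8
Round 3 adds nothing — fixpoint reached.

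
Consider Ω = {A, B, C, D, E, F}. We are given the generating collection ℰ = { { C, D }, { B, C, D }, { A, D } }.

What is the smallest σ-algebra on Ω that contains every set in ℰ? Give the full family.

|σ(ℰ)| = 32.  σ(ℰ) = { ∅, { A }, { B }, { C }, { D }, { A, B }, { A, C }, { A, D }, { B, C }, { B, D }, { C, D }, { E, F }, { A, B, C }, { A, B, D }, { A, C, D }, { A, E, F }, { B, C, D }, { B, E, F }, { C, E, F }, { D, E, F }, { A, B, C, D }, { A, B, E, F }, { A, C, E, F }, { A, D, E, F }, { B, C, E, F }, { B, D, E, F }, { C, D, E, F }, { A, B, C, E, F }, { A, B, D, E, F }, { A, C, D, E, F }, { B, C, D, E, F }, Ω }

Trace:
Seed the family with ℰ together with ∅ and Ω: { ∅, { A, D }, { C, D }, { B, C, D }, Ω }.
Iteration 1 (5 new):
  { A, C, D }  = { C, D } ∪ { A, D }
  { A, E, F }  = Ω∖{ B, C, D }
  { A, B, C, D }  = { B, C, D } ∪ { A, D }
  { A, B, E, F }  = Ω∖{ C, D }
  { B, C, E, F }  = Ω∖{ A, D }
  — 10 sets.
Iteration 2: +7 →
  { E, F }  = Ω∖{ A, B, C, D }
  { B, E, F }  = Ω∖{ A, C, D }
  { A, D, E, F }  = { A, D } ∪ { A, E, F }
  { A, B, C, E, F }  = { A, E, F } ∪ { B, C, E, F }
  { A, B, D, E, F }  = { A, D } ∪ { A, B, E, F }
  { A, C, D, E, F }  = { C, D } ∪ { A, E, F }
  { B, C, D, E, F }  = { C, D } ∪ { B, C, E, F }
  — 17 sets.
Iteration 3: +6 →
  { A }  = Ω∖{ B, C, D, E, F }
  { B }  = Ω∖{ A, C, D, E, F }
  { C }  = Ω∖{ A, B, D, E, F }
  { D }  = Ω∖{ A, B, C, E, F }
  { B, C }  = Ω∖{ A, D, E, F }
  { C, D, E, F }  = { C, D } ∪ { E, F }
  — 23 sets.
Iteration 4 (9 new):
  { A, B }  = Ω∖{ C, D, E, F }
  { A, C }  = { A } ∪ { C }
  { B, D }  = { B } ∪ { D }
  { A, B, C }  = { A } ∪ { B, C }
  { A, B, D }  = { B } ∪ { A, D }
  { C, E, F }  = { E, F } ∪ { C }
  { D, E, F }  = { E, F } ∪ { D }
  { A, C, E, F }  = { C } ∪ { A, E, F }
  { B, D, E, F }  = { B, E, F } ∪ { D }
  — 32 sets.
Iteration 5 adds nothing — fixpoint reached.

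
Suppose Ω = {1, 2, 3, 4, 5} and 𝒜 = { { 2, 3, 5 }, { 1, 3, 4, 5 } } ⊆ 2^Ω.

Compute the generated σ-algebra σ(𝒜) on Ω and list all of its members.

Begin from { {  }, { 2, 3, 5 }, { 1, 3, 4, 5 }, Ω } (that is, 𝒜 plus ∅ and Ω).
Iteration 1: 2 new —
  { 2 }  = { 1, 3, 4, 5 }ᶜ
  { 1, 4 }  = { 2, 3, 5 }ᶜ
  [6 total]
Iteration 2 adds 1:
  { 1, 2, 4 }  = { 1, 4 } ∪ { 2 }
  [7 total]
Iteration 3: +1 →
  { 3, 5 }  = { 1, 2, 4 }ᶜ
  [8 total]
Iteration 4 adds nothing — fixpoint reached.

Therefore σ(𝒜) = { {  }, { 2 }, { 1, 4 }, { 3, 5 }, { 1, 2, 4 }, { 2, 3, 5 }, { 1, 3, 4, 5 }, Ω } (|σ(𝒜)| = 8).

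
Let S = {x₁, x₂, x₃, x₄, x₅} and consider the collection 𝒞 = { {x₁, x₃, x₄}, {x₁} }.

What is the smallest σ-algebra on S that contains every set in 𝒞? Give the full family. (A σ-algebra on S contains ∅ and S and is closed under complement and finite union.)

Start: 𝒞 ∪ {∅, S} = { {}, {x₁}, {x₁, x₃, x₄}, S }.
Round 1. New:
  {x₂, x₅}  = {x₁, x₃, x₄}ᶜ
  {x₂, x₃, x₄, x₅}  = {x₁}ᶜ
  — 6 sets.
Round 2: +1 →
  {x₁, x₂, x₅}  = {x₂, x₅} ∪ {x₁}
  — 7 sets.
Round 3. New:
  {x₃, x₄}  = {x₁, x₂, x₅}ᶜ
  — 8 sets.
Round 4: stable.

σ(𝒞) = { {}, {x₁}, {x₂, x₅}, {x₃, x₄}, {x₁, x₂, x₅}, {x₁, x₃, x₄}, {x₂, x₃, x₄, x₅}, S }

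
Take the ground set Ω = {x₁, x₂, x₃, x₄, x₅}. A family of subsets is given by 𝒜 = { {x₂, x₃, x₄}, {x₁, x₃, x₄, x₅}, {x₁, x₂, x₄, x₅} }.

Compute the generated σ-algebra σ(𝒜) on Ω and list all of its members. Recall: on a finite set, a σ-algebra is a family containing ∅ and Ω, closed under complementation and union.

Seed the family with 𝒜 together with ∅ and Ω: { ∅, {x₂, x₃, x₄}, {x₁, x₂, x₄, x₅}, {x₁, x₃, x₄, x₅}, Ω }.
Round 1. New:
  {x₂}  = complement {x₁, x₃, x₄, x₅}
  {x₃}  = complement {x₁, x₂, x₄, x₅}
  {x₁, x₅}  = complement {x₂, x₃, x₄}
  |family| = 8
Round 2 adds 3:
  {x₂, x₃}  = {x₃} ∪ {x₂}
  {x₁, x₂, x₅}  = {x₂} ∪ {x₁, x₅}
  {x₁, x₃, x₅}  = {x₃} ∪ {x₁, x₅}
  |family| = 11
Round 3: 4 new —
  {x₂, x₄}  = complement {x₁, x₃, x₅}
  {x₃, x₄}  = complement {x₁, x₂, x₅}
  {x₁, x₄, x₅}  = complement {x₂, x₃}
  {x₁, x₂, x₃, x₅}  = {x₃} ∪ {x₁, x₂, x₅}
  |family| = 15
Round 4. New:
  {x₄}  = complement {x₁, x₂, x₃, x₅}
  |family| = 16
Round 5: already closed under ᶜ and ∪.

Therefore σ(𝒜) = { ∅, {x₂}, {x₃}, {x₄}, {x₁, x₅}, {x₂, x₃}, {x₂, x₄}, {x₃, x₄}, {x₁, x₂, x₅}, {x₁, x₃, x₅}, {x₁, x₄, x₅}, {x₂, x₃, x₄}, {x₁, x₂, x₃, x₅}, {x₁, x₂, x₄, x₅}, {x₁, x₃, x₄, x₅}, Ω } (|σ(𝒜)| = 16).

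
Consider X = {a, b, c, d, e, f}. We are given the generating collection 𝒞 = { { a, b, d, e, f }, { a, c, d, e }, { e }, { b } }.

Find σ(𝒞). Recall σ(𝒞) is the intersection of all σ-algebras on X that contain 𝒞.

Take S₀ = 𝒞 ∪ {∅, X} = { {}, { b }, { e }, { a, c, d, e }, { a, b, d, e, f }, X }.
Iteration 1: 6 new —
  { c }  = ᶜ of { a, b, d, e, f }
  { b, e }  = { b } ∪ { e }
  { b, f }  = ᶜ of { a, c, d, e }
  { a, b, c, d, e }  = { a, c, d, e } ∪ { b }
  { a, b, c, d, f }  = ᶜ of { e }
  { a, c, d, e, f }  = ᶜ of { b }
  [12 total]
Iteration 2 adds 7:
  { f }  = ᶜ of { a, b, c, d, e }
  { b, c }  = { b } ∪ { c }
  { c, e }  = { e } ∪ { c }
  { b, c, e }  = { b, e } ∪ { c }
  { b, c, f }  = { b, f } ∪ { c }
  { b, e, f }  = { b, e } ∪ { b, f }
  { a, c, d, f }  = ᶜ of { b, e }
  [19 total]
Iteration 3: +9 →
  { c, f }  = { f } ∪ { c }
  { e, f }  = { f } ∪ { e }
  { a, c, d }  = ᶜ of { b, e, f }
  { a, d, e }  = ᶜ of { b, c, f }
  { a, d, f }  = ᶜ of { b, c, e }
  { c, e, f }  = { c, e } ∪ { f }
  { a, b, d, f }  = ᶜ of { c, e }
  { a, d, e, f }  = ᶜ of { b, c }
  { b, c, e, f }  = { b, e } ∪ { b, c, f }
  [28 total]
Iteration 4 (4 new):
  { a, d }  = ᶜ of { b, c, e, f }
  { a, b, d }  = ᶜ of { c, e, f }
  { a, b, c, d }  = ᶜ of { e, f }
  { a, b, d, e }  = ᶜ of { c, f }
  [32 total]
After Iteration 5 the family is unchanged; done.

Hence σ(𝒞) has 32 members: { {}, { b }, { c }, { e }, { f }, { a, d }, { b, c }, { b, e }, { b, f }, { c, e }, { c, f }, { e, f }, { a, b, d }, { a, c, d }, { a, d, e }, { a, d, f }, { b, c, e }, { b, c, f }, { b, e, f }, { c, e, f }, { a, b, c, d }, { a, b, d, e }, { a, b, d, f }, { a, c, d, e }, { a, c, d, f }, { a, d, e, f }, { b, c, e, f }, { a, b, c, d, e }, { a, b, c, d, f }, { a, b, d, e, f }, { a, c, d, e, f }, X }.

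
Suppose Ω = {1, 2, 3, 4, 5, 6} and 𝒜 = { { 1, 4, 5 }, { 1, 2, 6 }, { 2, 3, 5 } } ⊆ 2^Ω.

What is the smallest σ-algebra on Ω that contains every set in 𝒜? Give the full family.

Start: 𝒜 ∪ {∅, Ω} = { {  }, { 1, 2, 6 }, { 1, 4, 5 }, { 2, 3, 5 }, Ω }.
Step 1 (6 new):
  { 1, 4, 6 }  = ᶜ of { 2, 3, 5 }
  { 2, 3, 6 }  = ᶜ of { 1, 4, 5 }
  { 3, 4, 5 }  = ᶜ of { 1, 2, 6 }
  { 1, 2, 3, 4, 5 }  = { 1, 4, 5 } ∪ { 2, 3, 5 }
  { 1, 2, 3, 5, 6 }  = { 2, 3, 5 } ∪ { 1, 2, 6 }
  { 1, 2, 4, 5, 6 }  = { 1, 4, 5 } ∪ { 1, 2, 6 }
  (now 11)
Step 2. New:
  { 3 }  = ᶜ of { 1, 2, 4, 5, 6 }
  { 4 }  = ᶜ of { 1, 2, 3, 5, 6 }
  { 6 }  = ᶜ of { 1, 2, 3, 4, 5 }
  { 1, 2, 3, 6 }  = { 2, 3, 6 } ∪ { 1, 2, 6 }
  { 1, 2, 4, 6 }  = { 1, 4, 6 } ∪ { 1, 2, 6 }
  { 1, 3, 4, 5 }  = { 1, 4, 5 } ∪ { 3, 4, 5 }
  { 1, 4, 5, 6 }  = { 1, 4, 5 } ∪ { 1, 4, 6 }
  { 2, 3, 4, 5 }  = { 3, 4, 5 } ∪ { 2, 3, 5 }
  { 2, 3, 5, 6 }  = { 2, 3, 6 } ∪ { 2, 3, 5 }
  { 1, 2, 3, 4, 6 }  = { 2, 3, 6 } ∪ { 1, 4, 6 }
  { 1, 3, 4, 5, 6 }  = { 3, 4, 5 } ∪ { 1, 4, 6 }
  { 2, 3, 4, 5, 6 }  = { 3, 4, 5 } ∪ { 2, 3, 6 }
  (now 23)
Step 3 adds 15:
  { 1 }  = ᶜ of { 2, 3, 4, 5, 6 }
  { 2 }  = ᶜ of { 1, 3, 4, 5, 6 }
  { 5 }  = ᶜ of { 1, 2, 3, 4, 6 }
  { 1, 4 }  = ᶜ of { 2, 3, 5, 6 }
  { 1, 6 }  = ᶜ of { 2, 3, 4, 5 }
  { 2, 3 }  = ᶜ of { 1, 4, 5, 6 }
  { 2, 6 }  = ᶜ of { 1, 3, 4, 5 }
  { 3, 4 }  = { 3 } ∪ { 4 }
  { 3, 5 }  = ᶜ of { 1, 2, 4, 6 }
  { 3, 6 }  = { 6 } ∪ { 3 }
  { 4, 5 }  = ᶜ of { 1, 2, 3, 6 }
  { 4, 6 }  = { 6 } ∪ { 4 }
  { 1, 3, 4, 6 }  = { 1, 4, 6 } ∪ { 3 }
  { 2, 3, 4, 6 }  = { 2, 3, 6 } ∪ { 4 }
  { 3, 4, 5, 6 }  = { 3, 4, 5 } ∪ { 6 }
  (now 38)
Step 4. New:
  { 1, 2 }  = ᶜ of { 3, 4, 5, 6 }
  { 1, 3 }  = { 3 } ∪ { 1 }
  { 1, 5 }  = ᶜ of { 2, 3, 4, 6 }
  { 2, 4 }  = { 2 } ∪ { 4 }
  { 2, 5 }  = ᶜ of { 1, 3, 4, 6 }
  { 5, 6 }  = { 6 } ∪ { 5 }
  { 1, 2, 3 }  = { 2, 3 } ∪ { 1 }
  { 1, 2, 4 }  = { 2 } ∪ { 1, 4 }
  { 1, 3, 4 }  = { 3, 4 } ∪ { 1 }
  { 1, 3, 5 }  = { 3, 5 } ∪ { 1 }
  { 1, 3, 6 }  = { 1, 6 } ∪ { 3 }
  { 1, 5, 6 }  = { 1, 6 } ∪ { 5 }
  { 2, 3, 4 }  = { 3, 4 } ∪ { 2 }
  { 2, 4, 5 }  = { 2 } ∪ { 4, 5 }
  { 2, 4, 6 }  = { 2 } ∪ { 4, 6 }
  { 2, 5, 6 }  = { 2, 6 } ∪ { 5 }
  { 3, 4, 6 }  = { 3, 4 } ∪ { 3, 6 }
  { 3, 5, 6 }  = { 3, 5 } ∪ { 3, 6 }
  { 4, 5, 6 }  = { 4, 5 } ∪ { 4, 6 }
  { 1, 2, 3, 4 }  = { 2, 3 } ∪ { 1, 4 }
  { 1, 2, 3, 5 }  = ᶜ of { 4, 6 }
  { 1, 2, 4, 5 }  = ᶜ of { 3, 6 }
  { 1, 2, 5, 6 }  = ᶜ of { 3, 4 }
  { 1, 3, 5, 6 }  = { 1, 6 } ∪ { 3, 5 }
  { 2, 4, 5, 6 }  = { 4, 5 } ∪ { 2, 6 }
  (now 63)
Step 5: 1 new —
  { 1, 2, 5 }  = ᶜ of { 3, 4, 6 }
  (now 64)
Step 6: closed — nothing new.

Hence σ(𝒜) has 64 members: { {  }, { 1 }, { 2 }, { 3 }, { 4 }, { 5 }, { 6 }, { 1, 2 }, { 1, 3 }, { 1, 4 }, { 1, 5 }, { 1, 6 }, { 2, 3 }, { 2, 4 }, { 2, 5 }, { 2, 6 }, { 3, 4 }, { 3, 5 }, { 3, 6 }, { 4, 5 }, { 4, 6 }, { 5, 6 }, { 1, 2, 3 }, { 1, 2, 4 }, { 1, 2, 5 }, { 1, 2, 6 }, { 1, 3, 4 }, { 1, 3, 5 }, { 1, 3, 6 }, { 1, 4, 5 }, { 1, 4, 6 }, { 1, 5, 6 }, { 2, 3, 4 }, { 2, 3, 5 }, { 2, 3, 6 }, { 2, 4, 5 }, { 2, 4, 6 }, { 2, 5, 6 }, { 3, 4, 5 }, { 3, 4, 6 }, { 3, 5, 6 }, { 4, 5, 6 }, { 1, 2, 3, 4 }, { 1, 2, 3, 5 }, { 1, 2, 3, 6 }, { 1, 2, 4, 5 }, { 1, 2, 4, 6 }, { 1, 2, 5, 6 }, { 1, 3, 4, 5 }, { 1, 3, 4, 6 }, { 1, 3, 5, 6 }, { 1, 4, 5, 6 }, { 2, 3, 4, 5 }, { 2, 3, 4, 6 }, { 2, 3, 5, 6 }, { 2, 4, 5, 6 }, { 3, 4, 5, 6 }, { 1, 2, 3, 4, 5 }, { 1, 2, 3, 4, 6 }, { 1, 2, 3, 5, 6 }, { 1, 2, 4, 5, 6 }, { 1, 3, 4, 5, 6 }, { 2, 3, 4, 5, 6 }, Ω }.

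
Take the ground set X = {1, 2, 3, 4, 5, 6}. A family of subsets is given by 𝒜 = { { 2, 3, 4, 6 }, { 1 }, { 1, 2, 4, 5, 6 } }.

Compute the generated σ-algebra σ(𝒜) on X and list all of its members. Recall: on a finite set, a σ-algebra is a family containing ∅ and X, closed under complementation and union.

Initial family (5 sets): { {  }, { 1 }, { 2, 3, 4, 6 }, { 1, 2, 4, 5, 6 }, X }.
Step 1: +4 →
  { 3 }  = { 1, 2, 4, 5, 6 }ᶜ
  { 1, 5 }  = { 2, 3, 4, 6 }ᶜ
  { 1, 2, 3, 4, 6 }  = { 2, 3, 4, 6 } ∪ { 1 }
  { 2, 3, 4, 5, 6 }  = { 1 }ᶜ
  — 9 sets.
Step 2: 3 new —
  { 5 }  = { 1, 2, 3, 4, 6 }ᶜ
  { 1, 3 }  = { 3 } ∪ { 1 }
  { 1, 3, 5 }  = { 3 } ∪ { 1, 5 }
  — 12 sets.
Step 3: +3 →
  { 3, 5 }  = { 3 } ∪ { 5 }
  { 2, 4, 6 }  = { 1, 3, 5 }ᶜ
  { 2, 4, 5, 6 }  = { 1, 3 }ᶜ
  — 15 sets.
Step 4 (1 new):
  { 1, 2, 4, 6 }  = { 3, 5 }ᶜ
  — 16 sets.
Step 5: already closed under ᶜ and ∪.

|σ(𝒜)| = 16.  σ(𝒜) = { {  }, { 1 }, { 3 }, { 5 }, { 1, 3 }, { 1, 5 }, { 3, 5 }, { 1, 3, 5 }, { 2, 4, 6 }, { 1, 2, 4, 6 }, { 2, 3, 4, 6 }, { 2, 4, 5, 6 }, { 1, 2, 3, 4, 6 }, { 1, 2, 4, 5, 6 }, { 2, 3, 4, 5, 6 }, X }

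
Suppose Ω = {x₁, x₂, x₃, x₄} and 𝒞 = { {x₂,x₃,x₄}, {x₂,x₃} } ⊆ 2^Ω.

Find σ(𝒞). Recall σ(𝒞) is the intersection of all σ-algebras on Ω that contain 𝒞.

Start: 𝒞 ∪ {∅, Ω} = { {}, {x₂,x₃}, {x₂,x₃,x₄}, Ω }.
Round 1 (2 new):
  {x₁}  = complement {x₂,x₃,x₄}
  {x₁,x₄}  = complement {x₂,x₃}
  (now 6)
Round 2 adds 1:
  {x₁,x₂,x₃}  = {x₂,x₃} ∪ {x₁}
  (now 7)
Round 3 adds 1:
  {x₄}  = complement {x₁,x₂,x₃}
  (now 8)
Round 4: closed — nothing new.

Hence σ(𝒞) has 8 members: { {}, {x₁}, {x₄}, {x₁,x₄}, {x₂,x₃}, {x₁,x₂,x₃}, {x₂,x₃,x₄}, Ω }.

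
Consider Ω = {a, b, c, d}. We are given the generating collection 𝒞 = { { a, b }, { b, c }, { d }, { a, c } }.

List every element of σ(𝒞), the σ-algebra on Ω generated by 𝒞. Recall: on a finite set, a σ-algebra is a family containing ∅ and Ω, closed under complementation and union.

Initial family (6 sets): { ∅, { d }, { a, b }, { a, c }, { b, c }, Ω }.
Pass 1 adds 7:
  { a, d }  = { b, c }ᶜ
  { b, d }  = { a, c }ᶜ
  { c, d }  = { a, b }ᶜ
  { a, b, c }  = { d }ᶜ
  { a, b, d }  = { a, b } ∪ { d }
  { a, c, d }  = { a, c } ∪ { d }
  { b, c, d }  = { b, c } ∪ { d }
  |family| = 13
Pass 2. New:
  { a }  = { b, c, d }ᶜ
  { b }  = { a, c, d }ᶜ
  { c }  = { a, b, d }ᶜ
  |family| = 16
Pass 3: closed — nothing new.

Hence σ(𝒞) has 16 members: { ∅, { a }, { b }, { c }, { d }, { a, b }, { a, c }, { a, d }, { b, c }, { b, d }, { c, d }, { a, b, c }, { a, b, d }, { a, c, d }, { b, c, d }, Ω }.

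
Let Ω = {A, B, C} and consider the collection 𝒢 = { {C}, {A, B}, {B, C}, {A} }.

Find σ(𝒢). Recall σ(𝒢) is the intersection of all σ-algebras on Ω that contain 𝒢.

Seed the family with 𝒢 together with ∅ and Ω: { ∅, {A}, {C}, {A, B}, {B, C}, Ω }.
Step 1 (1 new):
  {A, C}  = {C} ∪ {A}
  — 7 sets.
Step 2 (1 new):
  {B}  = Ω∖{A, C}
  — 8 sets.
Step 3: already closed under ᶜ and ∪.

σ(𝒢) = { ∅, {A}, {B}, {C}, {A, B}, {A, C}, {B, C}, Ω }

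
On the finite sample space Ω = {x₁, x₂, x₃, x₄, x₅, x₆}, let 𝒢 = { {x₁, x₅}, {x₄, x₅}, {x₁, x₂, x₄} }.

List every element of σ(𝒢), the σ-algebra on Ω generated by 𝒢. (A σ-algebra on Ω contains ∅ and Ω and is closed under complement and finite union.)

Answer: σ(𝒢) = { {}, {x₁}, {x₂}, {x₄}, {x₅}, {x₁, x₂}, {x₁, x₄}, {x₁, x₅}, {x₂, x₄}, {x₂, x₅}, {x₃, x₆}, {x₄, x₅}, {x₁, x₂, x₄}, {x₁, x₂, x₅}, {x₁, x₃, x₆}, {x₁, x₄, x₅}, {x₂, x₃, x₆}, {x₂, x₄, x₅}, {x₃, x₄, x₆}, {x₃, x₅, x₆}, {x₁, x₂, x₃, x₆}, {x₁, x₂, x₄, x₅}, {x₁, x₃, x₄, x₆}, {x₁, x₃, x₅, x₆}, {x₂, x₃, x₄, x₆}, {x₂, x₃, x₅, x₆}, {x₃, x₄, x₅, x₆}, {x₁, x₂, x₃, x₄, x₆}, {x₁, x₂, x₃, x₅, x₆}, {x₁, x₃, x₄, x₅, x₆}, {x₂, x₃, x₄, x₅, x₆}, Ω }

Check:
Initial family (5 sets): { {}, {x₁, x₅}, {x₄, x₅}, {x₁, x₂, x₄}, Ω }.
Iteration 1 adds 5:
  {x₁, x₄, x₅}  = {x₄, x₅} ∪ {x₁, x₅}
  {x₃, x₅, x₆}  = ᶜ of {x₁, x₂, x₄}
  {x₁, x₂, x₃, x₆}  = ᶜ of {x₄, x₅}
  {x₁, x₂, x₄, x₅}  = {x₄, x₅} ∪ {x₁, x₂, x₄}
  {x₂, x₃, x₄, x₆}  = ᶜ of {x₁, x₅}
  (now 10)
Iteration 2. New:
  {x₃, x₆}  = ᶜ of {x₁, x₂, x₄, x₅}
  {x₂, x₃, x₆}  = ᶜ of {x₁, x₄, x₅}
  {x₁, x₃, x₅, x₆}  = {x₃, x₅, x₆} ∪ {x₁, x₅}
  {x₃, x₄, x₅, x₆}  = {x₄, x₅} ∪ {x₃, x₅, x₆}
  {x₁, x₂, x₃, x₄, x₆}  = {x₁, x₂, x₃, x₆} ∪ {x₁, x₂, x₄}
  {x₁, x₂, x₃, x₅, x₆}  = {x₁, x₂, x₃, x₆} ∪ {x₃, x₅, x₆}
  {x₁, x₃, x₄, x₅, x₆}  = {x₁, x₄, x₅} ∪ {x₃, x₅, x₆}
  {x₂, x₃, x₄, x₅, x₆}  = {x₄, x₅} ∪ {x₂, x₃, x₄, x₆}
  (now 18)
Iteration 3 adds 7:
  {x₁}  = ᶜ of {x₂, x₃, x₄, x₅, x₆}
  {x₂}  = ᶜ of {x₁, x₃, x₄, x₅, x₆}
  {x₄}  = ᶜ of {x₁, x₂, x₃, x₅, x₆}
  {x₅}  = ᶜ of {x₁, x₂, x₃, x₄, x₆}
  {x₁, x₂}  = ᶜ of {x₃, x₄, x₅, x₆}
  {x₂, x₄}  = ᶜ of {x₁, x₃, x₅, x₆}
  {x₂, x₃, x₅, x₆}  = {x₃, x₅, x₆} ∪ {x₂, x₃, x₆}
  (now 25)
Iteration 4: 6 new —
  {x₁, x₄}  = ᶜ of {x₂, x₃, x₅, x₆}
  {x₂, x₅}  = {x₂} ∪ {x₅}
  {x₁, x₂, x₅}  = {x₁, x₂} ∪ {x₅}
  {x₁, x₃, x₆}  = {x₁} ∪ {x₃, x₆}
  {x₂, x₄, x₅}  = {x₂} ∪ {x₄, x₅}
  {x₃, x₄, x₆}  = {x₃, x₆} ∪ {x₄}
  (now 31)
Iteration 5 (1 new):
  {x₁, x₃, x₄, x₆}  = ᶜ of {x₂, x₅}
  (now 32)
Iteration 6 adds nothing — fixpoint reached.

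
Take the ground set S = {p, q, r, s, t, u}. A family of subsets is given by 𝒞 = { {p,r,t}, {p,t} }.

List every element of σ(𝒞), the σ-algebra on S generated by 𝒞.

σ(𝒞) (8 sets): { ∅, {r}, {p,t}, {p,r,t}, {q,s,u}, {q,r,s,u}, {p,q,s,t,u}, S }

Check:
Take S₀ = 𝒞 ∪ {∅, S} = { ∅, {p,t}, {p,r,t}, S }.
Pass 1 (2 new):
  {q,s,u}  = S∖{p,r,t}
  {q,r,s,u}  = S∖{p,t}
  — 6 sets.
Pass 2 adds 1:
  {p,q,s,t,u}  = {q,s,u} ∪ {p,t}
  — 7 sets.
Pass 3. New:
  {r}  = S∖{p,q,s,t,u}
  — 8 sets.
Pass 4: stable.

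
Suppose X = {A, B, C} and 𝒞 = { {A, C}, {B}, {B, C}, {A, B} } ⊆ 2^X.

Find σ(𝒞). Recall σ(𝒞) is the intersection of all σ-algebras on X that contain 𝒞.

Begin from { ∅, {B}, {A, B}, {A, C}, {B, C}, X } (that is, 𝒞 plus ∅ and X).
Iteration 1. New:
  {A}  = ᶜ of {B, C}
  {C}  = ᶜ of {A, B}
  |family| = 8
Iteration 2: stable.

σ(𝒞) = { ∅, {A}, {B}, {C}, {A, B}, {A, C}, {B, C}, X }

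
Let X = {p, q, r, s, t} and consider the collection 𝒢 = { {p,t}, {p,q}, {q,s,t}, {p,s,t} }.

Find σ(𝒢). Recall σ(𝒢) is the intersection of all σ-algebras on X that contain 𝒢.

Answer: σ(𝒢) = { {}, {p}, {q}, {r}, {s}, {t}, {p,q}, {p,r}, {p,s}, {p,t}, {q,r}, {q,s}, {q,t}, {r,s}, {r,t}, {s,t}, {p,q,r}, {p,q,s}, {p,q,t}, {p,r,s}, {p,r,t}, {p,s,t}, {q,r,s}, {q,r,t}, {q,s,t}, {r,s,t}, {p,q,r,s}, {p,q,r,t}, {p,q,s,t}, {p,r,s,t}, {q,r,s,t}, X }

Derivation:
Take S₀ = 𝒢 ∪ {∅, X} = { {}, {p,q}, {p,t}, {p,s,t}, {q,s,t}, X }.
Pass 1 (6 new):
  {p,r}  = X∖{q,s,t}
  {q,r}  = X∖{p,s,t}
  {p,q,t}  = {p,q} ∪ {p,t}
  {q,r,s}  = X∖{p,t}
  {r,s,t}  = X∖{p,q}
  {p,q,s,t}  = {p,s,t} ∪ {p,q}
  — 12 sets.
Pass 2: +8 →
  {r}  = X∖{p,q,s,t}
  {r,s}  = X∖{p,q,t}
  {p,q,r}  = {p,q} ∪ {q,r}
  {p,r,t}  = {p,r} ∪ {p,t}
  {p,q,r,s}  = {q,r,s} ∪ {p,q}
  {p,q,r,t}  = {p,q,t} ∪ {q,r}
  {p,r,s,t}  = {p,s,t} ∪ {r,s,t}
  {q,r,s,t}  = {r,s,t} ∪ {q,r,s}
  — 20 sets.
Pass 3 adds 7:
  {p}  = X∖{q,r,s,t}
  {q}  = X∖{p,r,s,t}
  {s}  = X∖{p,q,r,t}
  {t}  = X∖{p,q,r,s}
  {q,s}  = X∖{p,r,t}
  {s,t}  = X∖{p,q,r}
  {p,r,s}  = {r,s} ∪ {p,r}
  — 27 sets.
Pass 4: +5 →
  {p,s}  = {s} ∪ {p}
  {q,t}  = X∖{p,r,s}
  {r,t}  = {t} ∪ {r}
  {p,q,s}  = {p,q} ∪ {s}
  {q,r,t}  = {t} ∪ {q,r}
  — 32 sets.
Pass 5 adds nothing — fixpoint reached.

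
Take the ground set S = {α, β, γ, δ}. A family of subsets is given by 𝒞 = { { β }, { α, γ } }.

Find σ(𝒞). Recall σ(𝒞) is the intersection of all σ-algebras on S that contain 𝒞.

|σ(𝒞)| = 8.  σ(𝒞) = { {  }, { β }, { δ }, { α, γ }, { β, δ }, { α, β, γ }, { α, γ, δ }, S }

Derivation:
Initial family (4 sets): { {  }, { β }, { α, γ }, S }.
Round 1: 3 new —
  { β, δ }  = S∖{ α, γ }
  { α, β, γ }  = { β } ∪ { α, γ }
  { α, γ, δ }  = S∖{ β }
  |family| = 7
Round 2: +1 →
  { δ }  = S∖{ α, β, γ }
  |family| = 8
Round 3: no new sets; the family is a σ-algebra.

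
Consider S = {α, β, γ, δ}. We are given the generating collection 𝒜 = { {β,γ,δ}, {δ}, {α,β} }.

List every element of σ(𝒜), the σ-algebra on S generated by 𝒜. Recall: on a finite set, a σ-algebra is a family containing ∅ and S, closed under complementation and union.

Take S₀ = 𝒜 ∪ {∅, S} = { {}, {δ}, {α,β}, {β,γ,δ}, S }.
Step 1: +4 →
  {α}  = complement {β,γ,δ}
  {γ,δ}  = complement {α,β}
  {α,β,γ}  = complement {δ}
  {α,β,δ}  = {α,β} ∪ {δ}
  — 9 sets.
Step 2 (3 new):
  {γ}  = complement {α,β,δ}
  {α,δ}  = {δ} ∪ {α}
  {α,γ,δ}  = {γ,δ} ∪ {α}
  — 12 sets.
Step 3: 3 new —
  {β}  = complement {α,γ,δ}
  {α,γ}  = {γ} ∪ {α}
  {β,γ}  = complement {α,δ}
  — 15 sets.
Step 4. New:
  {β,δ}  = complement {α,γ}
  — 16 sets.
After Step 5 the family is unchanged; done.

|σ(𝒜)| = 16.  σ(𝒜) = { {}, {α}, {β}, {γ}, {δ}, {α,β}, {α,γ}, {α,δ}, {β,γ}, {β,δ}, {γ,δ}, {α,β,γ}, {α,β,δ}, {α,γ,δ}, {β,γ,δ}, S }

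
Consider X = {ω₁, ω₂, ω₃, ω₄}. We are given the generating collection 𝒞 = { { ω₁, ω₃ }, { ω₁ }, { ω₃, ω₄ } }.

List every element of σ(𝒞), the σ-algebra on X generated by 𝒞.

σ(𝒞) (16 sets): { {}, { ω₁ }, { ω₂ }, { ω₃ }, { ω₄ }, { ω₁, ω₂ }, { ω₁, ω₃ }, { ω₁, ω₄ }, { ω₂, ω₃ }, { ω₂, ω₄ }, { ω₃, ω₄ }, { ω₁, ω₂, ω₃ }, { ω₁, ω₂, ω₄ }, { ω₁, ω₃, ω₄ }, { ω₂, ω₃, ω₄ }, X }

Check:
Seed the family with 𝒞 together with ∅ and X: { {}, { ω₁ }, { ω₁, ω₃ }, { ω₃, ω₄ }, X }.
Step 1. New:
  { ω₁, ω₂ }  = X∖{ ω₃, ω₄ }
  { ω₂, ω₄ }  = X∖{ ω₁, ω₃ }
  { ω₁, ω₃, ω₄ }  = { ω₃, ω₄ } ∪ { ω₁, ω₃ }
  { ω₂, ω₃, ω₄ }  = X∖{ ω₁ }
  (now 9)
Step 2 (3 new):
  { ω₂ }  = X∖{ ω₁, ω₃, ω₄ }
  { ω₁, ω₂, ω₃ }  = { ω₁, ω₂ } ∪ { ω₁, ω₃ }
  { ω₁, ω₂, ω₄ }  = { ω₁, ω₂ } ∪ { ω₂, ω₄ }
  (now 12)
Step 3. New:
  { ω₃ }  = X∖{ ω₁, ω₂, ω₄ }
  { ω₄ }  = X∖{ ω₁, ω₂, ω₃ }
  (now 14)
Step 4: +2 →
  { ω₁, ω₄ }  = { ω₄ } ∪ { ω₁ }
  { ω₂, ω₃ }  = { ω₃ } ∪ { ω₂ }
  (now 16)
After Step 5 the family is unchanged; done.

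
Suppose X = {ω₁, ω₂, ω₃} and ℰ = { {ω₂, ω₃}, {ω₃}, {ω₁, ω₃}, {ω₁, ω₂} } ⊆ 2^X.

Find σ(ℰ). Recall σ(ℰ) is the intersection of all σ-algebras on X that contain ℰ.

|σ(ℰ)| = 8.  σ(ℰ) = { {}, {ω₁}, {ω₂}, {ω₃}, {ω₁, ω₂}, {ω₁, ω₃}, {ω₂, ω₃}, X }

Check:
Initial family (6 sets): { {}, {ω₃}, {ω₁, ω₂}, {ω₁, ω₃}, {ω₂, ω₃}, X }.
Round 1: +2 →
  {ω₁}  = X∖{ω₂, ω₃}
  {ω₂}  = X∖{ω₁, ω₃}
  [8 total]
Round 2: already closed under ᶜ and ∪.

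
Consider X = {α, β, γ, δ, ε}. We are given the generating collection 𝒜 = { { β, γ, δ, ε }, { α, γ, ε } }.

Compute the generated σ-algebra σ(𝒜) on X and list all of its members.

Initial family (4 sets): { ∅, { α, γ, ε }, { β, γ, δ, ε }, X }.
Step 1: +2 →
  { α }  = X∖{ β, γ, δ, ε }
  { β, δ }  = X∖{ α, γ, ε }
  — 6 sets.
Step 2. New:
  { α, β, δ }  = { β, δ } ∪ { α }
  — 7 sets.
Step 3 adds 1:
  { γ, ε }  = X∖{ α, β, δ }
  — 8 sets.
Step 4 adds nothing — fixpoint reached.

Hence σ(𝒜) has 8 members: { ∅, { α }, { β, δ }, { γ, ε }, { α, β, δ }, { α, γ, ε }, { β, γ, δ, ε }, X }.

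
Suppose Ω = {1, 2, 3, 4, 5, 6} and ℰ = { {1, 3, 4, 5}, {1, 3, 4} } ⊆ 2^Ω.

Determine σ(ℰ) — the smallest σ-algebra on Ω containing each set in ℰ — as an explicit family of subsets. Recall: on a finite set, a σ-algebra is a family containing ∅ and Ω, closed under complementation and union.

Answer: σ(ℰ) = { ∅, {5}, {2, 6}, {1, 3, 4}, {2, 5, 6}, {1, 3, 4, 5}, {1, 2, 3, 4, 6}, Ω }

Trace:
Initial family (4 sets): { ∅, {1, 3, 4}, {1, 3, 4, 5}, Ω }.
Iteration 1 (2 new):
  {2, 6}  = {1, 3, 4, 5}ᶜ
  {2, 5, 6}  = {1, 3, 4}ᶜ
  [6 total]
Iteration 2: 1 new —
  {1, 2, 3, 4, 6}  = {1, 3, 4} ∪ {2, 6}
  [7 total]
Iteration 3: 1 new —
  {5}  = {1, 2, 3, 4, 6}ᶜ
  [8 total]
Iteration 4 adds nothing — fixpoint reached.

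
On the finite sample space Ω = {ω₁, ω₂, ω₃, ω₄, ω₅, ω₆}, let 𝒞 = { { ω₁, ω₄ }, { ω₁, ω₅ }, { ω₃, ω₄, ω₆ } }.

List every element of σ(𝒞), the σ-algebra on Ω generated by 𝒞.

Answer: σ(𝒞) = { {}, { ω₁ }, { ω₂ }, { ω₄ }, { ω₅ }, { ω₁, ω₂ }, { ω₁, ω₄ }, { ω₁, ω₅ }, { ω₂, ω₄ }, { ω₂, ω₅ }, { ω₃, ω₆ }, { ω₄, ω₅ }, { ω₁, ω₂, ω₄ }, { ω₁, ω₂, ω₅ }, { ω₁, ω₃, ω₆ }, { ω₁, ω₄, ω₅ }, { ω₂, ω₃, ω₆ }, { ω₂, ω₄, ω₅ }, { ω₃, ω₄, ω₆ }, { ω₃, ω₅, ω₆ }, { ω₁, ω₂, ω₃, ω₆ }, { ω₁, ω₂, ω₄, ω₅ }, { ω₁, ω₃, ω₄, ω₆ }, { ω₁, ω₃, ω₅, ω₆ }, { ω₂, ω₃, ω₄, ω₆ }, { ω₂, ω₃, ω₅, ω₆ }, { ω₃, ω₄, ω₅, ω₆ }, { ω₁, ω₂, ω₃, ω₄, ω₆ }, { ω₁, ω₂, ω₃, ω₅, ω₆ }, { ω₁, ω₃, ω₄, ω₅, ω₆ }, { ω₂, ω₃, ω₄, ω₅, ω₆ }, Ω }

Trace:
Take S₀ = 𝒞 ∪ {∅, Ω} = { {}, { ω₁, ω₄ }, { ω₁, ω₅ }, { ω₃, ω₄, ω₆ }, Ω }.
Pass 1 adds 6:
  { ω₁, ω₂, ω₅ }  = Ω∖{ ω₃, ω₄, ω₆ }
  { ω₁, ω₄, ω₅ }  = { ω₁, ω₄ } ∪ { ω₁, ω₅ }
  { ω₁, ω₃, ω₄, ω₆ }  = { ω₁, ω₄ } ∪ { ω₃, ω₄, ω₆ }
  { ω₂, ω₃, ω₄, ω₆ }  = Ω∖{ ω₁, ω₅ }
  { ω₂, ω₃, ω₅, ω₆ }  = Ω∖{ ω₁, ω₄ }
  { ω₁, ω₃, ω₄, ω₅, ω₆ }  = { ω₁, ω₅ } ∪ { ω₃, ω₄, ω₆ }
  — 11 sets.
Pass 2. New:
  { ω₂ }  = Ω∖{ ω₁, ω₃, ω₄, ω₅, ω₆ }
  { ω₂, ω₅ }  = Ω∖{ ω₁, ω₃, ω₄, ω₆ }
  { ω₂, ω₃, ω₆ }  = Ω∖{ ω₁, ω₄, ω₅ }
  { ω₁, ω₂, ω₄, ω₅ }  = { ω₁, ω₄, ω₅ } ∪ { ω₁, ω₂, ω₅ }
  { ω₁, ω₂, ω₃, ω₄, ω₆ }  = { ω₁, ω₄ } ∪ { ω₂, ω₃, ω₄, ω₆ }
  { ω₁, ω₂, ω₃, ω₅, ω₆ }  = { ω₁, ω₂, ω₅ } ∪ { ω₂, ω₃, ω₅, ω₆ }
  { ω₂, ω₃, ω₄, ω₅, ω₆ }  = { ω₂, ω₃, ω₄, ω₆ } ∪ { ω₂, ω₃, ω₅, ω₆ }
  — 18 sets.
Pass 3 adds 5:
  { ω₁ }  = Ω∖{ ω₂, ω₃, ω₄, ω₅, ω₆ }
  { ω₄ }  = Ω∖{ ω₁, ω₂, ω₃, ω₅, ω₆ }
  { ω₅ }  = Ω∖{ ω₁, ω₂, ω₃, ω₄, ω₆ }
  { ω₃, ω₆ }  = Ω∖{ ω₁, ω₂, ω₄, ω₅ }
  { ω₁, ω₂, ω₄ }  = { ω₁, ω₄ } ∪ { ω₂ }
  — 23 sets.
Pass 4: 9 new —
  { ω₁, ω₂ }  = { ω₁ } ∪ { ω₂ }
  { ω₂, ω₄ }  = { ω₂ } ∪ { ω₄ }
  { ω₄, ω₅ }  = { ω₅ } ∪ { ω₄ }
  { ω₁, ω₃, ω₆ }  = { ω₁ } ∪ { ω₃, ω₆ }
  { ω₂, ω₄, ω₅ }  = { ω₂, ω₅ } ∪ { ω₄ }
  { ω₃, ω₅, ω₆ }  = Ω∖{ ω₁, ω₂, ω₄ }
  { ω₁, ω₂, ω₃, ω₆ }  = { ω₁ } ∪ { ω₂, ω₃, ω₆ }
  { ω₁, ω₃, ω₅, ω₆ }  = { ω₁, ω₅ } ∪ { ω₃, ω₆ }
  { ω₃, ω₄, ω₅, ω₆ }  = { ω₅ } ∪ { ω₃, ω₄, ω₆ }
  — 32 sets.
Pass 5: already closed under ᶜ and ∪.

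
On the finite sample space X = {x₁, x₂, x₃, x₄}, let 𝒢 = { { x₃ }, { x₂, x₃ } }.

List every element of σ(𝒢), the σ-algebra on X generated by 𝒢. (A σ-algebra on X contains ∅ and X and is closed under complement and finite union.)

Begin from { {}, { x₃ }, { x₂, x₃ }, X } (that is, 𝒢 plus ∅ and X).
Step 1. New:
  { x₁, x₄ }  = { x₂, x₃ }ᶜ
  { x₁, x₂, x₄ }  = { x₃ }ᶜ
  — 6 sets.
Step 2: +1 →
  { x₁, x₃, x₄ }  = { x₃ } ∪ { x₁, x₄ }
  — 7 sets.
Step 3: 1 new —
  { x₂ }  = { x₁, x₃, x₄ }ᶜ
  — 8 sets.
Step 4 adds nothing — fixpoint reached.

Hence σ(𝒢) has 8 members: { {}, { x₂ }, { x₃ }, { x₁, x₄ }, { x₂, x₃ }, { x₁, x₂, x₄ }, { x₁, x₃, x₄ }, X }.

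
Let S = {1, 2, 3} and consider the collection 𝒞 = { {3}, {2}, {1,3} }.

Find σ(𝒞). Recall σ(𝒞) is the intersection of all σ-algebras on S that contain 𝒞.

σ(𝒞) = { ∅, {1}, {2}, {3}, {1,2}, {1,3}, {2,3}, S }

Trace:
Seed the family with 𝒞 together with ∅ and S: { ∅, {2}, {3}, {1,3}, S }.
Pass 1: +2 →
  {1,2}  = S∖{3}
  {2,3}  = {3} ∪ {2}
  (now 7)
Pass 2: +1 →
  {1}  = S∖{2,3}
  (now 8)
Pass 3: closed — nothing new.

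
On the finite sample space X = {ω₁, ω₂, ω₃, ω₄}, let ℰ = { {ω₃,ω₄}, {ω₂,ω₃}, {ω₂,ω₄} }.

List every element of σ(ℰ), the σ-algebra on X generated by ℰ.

Take S₀ = ℰ ∪ {∅, X} = { ∅, {ω₂,ω₃}, {ω₂,ω₄}, {ω₃,ω₄}, X }.
Round 1: 4 new —
  {ω₁,ω₂}  = complement {ω₃,ω₄}
  {ω₁,ω₃}  = complement {ω₂,ω₄}
  {ω₁,ω₄}  = complement {ω₂,ω₃}
  {ω₂,ω₃,ω₄}  = {ω₃,ω₄} ∪ {ω₂,ω₃}
  — 9 sets.
Round 2: +4 →
  {ω₁}  = complement {ω₂,ω₃,ω₄}
  {ω₁,ω₂,ω₃}  = {ω₁,ω₂} ∪ {ω₂,ω₃}
  {ω₁,ω₂,ω₄}  = {ω₁,ω₂} ∪ {ω₁,ω₄}
  {ω₁,ω₃,ω₄}  = {ω₃,ω₄} ∪ {ω₁,ω₄}
  — 13 sets.
Round 3 (3 new):
  {ω₂}  = complement {ω₁,ω₃,ω₄}
  {ω₃}  = complement {ω₁,ω₂,ω₄}
  {ω₄}  = complement {ω₁,ω₂,ω₃}
  — 16 sets.
Round 4: no new sets; the family is a σ-algebra.

σ(ℰ) = { ∅, {ω₁}, {ω₂}, {ω₃}, {ω₄}, {ω₁,ω₂}, {ω₁,ω₃}, {ω₁,ω₄}, {ω₂,ω₃}, {ω₂,ω₄}, {ω₃,ω₄}, {ω₁,ω₂,ω₃}, {ω₁,ω₂,ω₄}, {ω₁,ω₃,ω₄}, {ω₂,ω₃,ω₄}, X }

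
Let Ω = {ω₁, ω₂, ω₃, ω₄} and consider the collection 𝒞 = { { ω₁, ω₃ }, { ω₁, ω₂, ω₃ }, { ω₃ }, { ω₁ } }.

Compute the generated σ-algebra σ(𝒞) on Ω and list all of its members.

Seed the family with 𝒞 together with ∅ and Ω: { ∅, { ω₁ }, { ω₃ }, { ω₁, ω₃ }, { ω₁, ω₂, ω₃ }, Ω }.
Round 1: 4 new —
  { ω₄ }  = ᶜ of { ω₁, ω₂, ω₃ }
  { ω₂, ω₄ }  = ᶜ of { ω₁, ω₃ }
  { ω₁, ω₂, ω₄ }  = ᶜ of { ω₃ }
  { ω₂, ω₃, ω₄ }  = ᶜ of { ω₁ }
  [10 total]
Round 2: 3 new —
  { ω₁, ω₄ }  = { ω₄ } ∪ { ω₁ }
  { ω₃, ω₄ }  = { ω₃ } ∪ { ω₄ }
  { ω₁, ω₃, ω₄ }  = { ω₁, ω₃ } ∪ { ω₄ }
  [13 total]
Round 3 (3 new):
  { ω₂ }  = ᶜ of { ω₁, ω₃, ω₄ }
  { ω₁, ω₂ }  = ᶜ of { ω₃, ω₄ }
  { ω₂, ω₃ }  = ᶜ of { ω₁, ω₄ }
  [16 total]
Round 4: already closed under ᶜ and ∪.

Therefore σ(𝒞) = { ∅, { ω₁ }, { ω₂ }, { ω₃ }, { ω₄ }, { ω₁, ω₂ }, { ω₁, ω₃ }, { ω₁, ω₄ }, { ω₂, ω₃ }, { ω₂, ω₄ }, { ω₃, ω₄ }, { ω₁, ω₂, ω₃ }, { ω₁, ω₂, ω₄ }, { ω₁, ω₃, ω₄ }, { ω₂, ω₃, ω₄ }, Ω } (|σ(𝒞)| = 16).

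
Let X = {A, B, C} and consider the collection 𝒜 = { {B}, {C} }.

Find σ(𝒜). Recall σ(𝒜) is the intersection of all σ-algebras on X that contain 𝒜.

Seed the family with 𝒜 together with ∅ and X: { {}, {B}, {C}, X }.
Pass 1: +3 →
  {A,B}  = X∖{C}
  {A,C}  = X∖{B}
  {B,C}  = {C} ∪ {B}
  [7 total]
Pass 2 adds 1:
  {A}  = X∖{B,C}
  [8 total]
Pass 3: no new sets; the family is a σ-algebra.

σ(𝒜) = { {}, {A}, {B}, {C}, {A,B}, {A,C}, {B,C}, X }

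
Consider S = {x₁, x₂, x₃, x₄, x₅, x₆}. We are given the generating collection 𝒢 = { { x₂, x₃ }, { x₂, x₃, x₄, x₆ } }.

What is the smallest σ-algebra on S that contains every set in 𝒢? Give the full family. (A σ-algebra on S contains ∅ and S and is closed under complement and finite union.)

|σ(𝒢)| = 8.  σ(𝒢) = { {  }, { x₁, x₅ }, { x₂, x₃ }, { x₄, x₆ }, { x₁, x₂, x₃, x₅ }, { x₁, x₄, x₅, x₆ }, { x₂, x₃, x₄, x₆ }, S }

Trace:
Take S₀ = 𝒢 ∪ {∅, S} = { {  }, { x₂, x₃ }, { x₂, x₃, x₄, x₆ }, S }.
Step 1: 2 new —
  { x₁, x₅ }  = ᶜ of { x₂, x₃, x₄, x₆ }
  { x₁, x₄, x₅, x₆ }  = ᶜ of { x₂, x₃ }
  (now 6)
Step 2: 1 new —
  { x₁, x₂, x₃, x₅ }  = { x₂, x₃ } ∪ { x₁, x₅ }
  (now 7)
Step 3 (1 new):
  { x₄, x₆ }  = ᶜ of { x₁, x₂, x₃, x₅ }
  (now 8)
Step 4 adds nothing — fixpoint reached.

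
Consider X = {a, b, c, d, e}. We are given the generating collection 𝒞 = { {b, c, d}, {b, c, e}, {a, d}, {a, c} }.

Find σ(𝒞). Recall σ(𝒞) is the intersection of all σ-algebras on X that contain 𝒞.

σ(𝒞) = { {}, {a}, {b}, {c}, {d}, {e}, {a, b}, {a, c}, {a, d}, {a, e}, {b, c}, {b, d}, {b, e}, {c, d}, {c, e}, {d, e}, {a, b, c}, {a, b, d}, {a, b, e}, {a, c, d}, {a, c, e}, {a, d, e}, {b, c, d}, {b, c, e}, {b, d, e}, {c, d, e}, {a, b, c, d}, {a, b, c, e}, {a, b, d, e}, {a, c, d, e}, {b, c, d, e}, X }

Trace:
Seed the family with 𝒞 together with ∅ and X: { {}, {a, c}, {a, d}, {b, c, d}, {b, c, e}, X }.
Round 1: 6 new —
  {a, e}  = {b, c, d}ᶜ
  {a, c, d}  = {a, d} ∪ {a, c}
  {b, d, e}  = {a, c}ᶜ
  {a, b, c, d}  = {b, c, d} ∪ {a, d}
  {a, b, c, e}  = {b, c, e} ∪ {a, c}
  {b, c, d, e}  = {b, c, e} ∪ {b, c, d}
  |family| = 12
Round 2 adds 8:
  {a}  = {b, c, d, e}ᶜ
  {d}  = {a, b, c, e}ᶜ
  {e}  = {a, b, c, d}ᶜ
  {b, e}  = {a, c, d}ᶜ
  {a, c, e}  = {a, c} ∪ {a, e}
  {a, d, e}  = {a, d} ∪ {a, e}
  {a, b, d, e}  = {a, d} ∪ {b, d, e}
  {a, c, d, e}  = {a, c, d} ∪ {a, e}
  |family| = 20
Round 3. New:
  {b}  = {a, c, d, e}ᶜ
  {c}  = {a, b, d, e}ᶜ
  {b, c}  = {a, d, e}ᶜ
  {b, d}  = {a, c, e}ᶜ
  {d, e}  = {e} ∪ {d}
  {a, b, e}  = {b, e} ∪ {a, e}
  |family| = 26
Round 4 adds 6:
  {a, b}  = {b} ∪ {a}
  {c, d}  = {a, b, e}ᶜ
  {c, e}  = {e} ∪ {c}
  {a, b, c}  = {d, e}ᶜ
  {a, b, d}  = {b} ∪ {a, d}
  {c, d, e}  = {d, e} ∪ {c}
  |family| = 32
Round 5 adds nothing — fixpoint reached.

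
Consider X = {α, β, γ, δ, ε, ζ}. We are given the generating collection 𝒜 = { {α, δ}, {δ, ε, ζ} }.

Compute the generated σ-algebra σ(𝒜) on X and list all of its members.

Take S₀ = 𝒜 ∪ {∅, X} = { ∅, {α, δ}, {δ, ε, ζ}, X }.
Pass 1 (3 new):
  {α, β, γ}  = ᶜ of {δ, ε, ζ}
  {α, δ, ε, ζ}  = {δ, ε, ζ} ∪ {α, δ}
  {β, γ, ε, ζ}  = ᶜ of {α, δ}
  |family| = 7
Pass 2: +4 →
  {β, γ}  = ᶜ of {α, δ, ε, ζ}
  {α, β, γ, δ}  = {α, β, γ} ∪ {α, δ}
  {α, β, γ, ε, ζ}  = {α, β, γ} ∪ {β, γ, ε, ζ}
  {β, γ, δ, ε, ζ}  = {δ, ε, ζ} ∪ {β, γ, ε, ζ}
  |family| = 11
Pass 3 adds 3:
  {α}  = ᶜ of {β, γ, δ, ε, ζ}
  {δ}  = ᶜ of {α, β, γ, ε, ζ}
  {ε, ζ}  = ᶜ of {α, β, γ, δ}
  |family| = 14
Pass 4 (2 new):
  {α, ε, ζ}  = {ε, ζ} ∪ {α}
  {β, γ, δ}  = {β, γ} ∪ {δ}
  |family| = 16
Pass 5: stable.

|σ(𝒜)| = 16.  σ(𝒜) = { ∅, {α}, {δ}, {α, δ}, {β, γ}, {ε, ζ}, {α, β, γ}, {α, ε, ζ}, {β, γ, δ}, {δ, ε, ζ}, {α, β, γ, δ}, {α, δ, ε, ζ}, {β, γ, ε, ζ}, {α, β, γ, ε, ζ}, {β, γ, δ, ε, ζ}, X }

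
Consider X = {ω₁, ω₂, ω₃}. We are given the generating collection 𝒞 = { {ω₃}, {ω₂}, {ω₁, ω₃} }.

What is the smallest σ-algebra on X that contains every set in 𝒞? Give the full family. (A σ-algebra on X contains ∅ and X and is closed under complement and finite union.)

Begin from { {}, {ω₂}, {ω₃}, {ω₁, ω₃}, X } (that is, 𝒞 plus ∅ and X).
Round 1: +2 →
  {ω₁, ω₂}  = X∖{ω₃}
  {ω₂, ω₃}  = {ω₃} ∪ {ω₂}
  |family| = 7
Round 2 adds 1:
  {ω₁}  = X∖{ω₂, ω₃}
  |family| = 8
Round 3: no new sets; the family is a σ-algebra.

Hence σ(𝒞) has 8 members: { {}, {ω₁}, {ω₂}, {ω₃}, {ω₁, ω₂}, {ω₁, ω₃}, {ω₂, ω₃}, X }.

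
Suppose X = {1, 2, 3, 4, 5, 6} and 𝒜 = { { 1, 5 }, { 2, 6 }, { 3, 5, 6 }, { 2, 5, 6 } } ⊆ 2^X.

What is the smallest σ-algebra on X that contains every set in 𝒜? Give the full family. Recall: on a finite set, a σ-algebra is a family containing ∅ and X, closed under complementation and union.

Take S₀ = 𝒜 ∪ {∅, X} = { {}, { 1, 5 }, { 2, 6 }, { 2, 5, 6 }, { 3, 5, 6 }, X }.
Pass 1. New:
  { 1, 2, 4 }  = ᶜ of { 3, 5, 6 }
  { 1, 3, 4 }  = ᶜ of { 2, 5, 6 }
  { 1, 2, 5, 6 }  = { 1, 5 } ∪ { 2, 6 }
  { 1, 3, 4, 5 }  = ᶜ of { 2, 6 }
  { 1, 3, 5, 6 }  = { 3, 5, 6 } ∪ { 1, 5 }
  { 2, 3, 4, 6 }  = ᶜ of { 1, 5 }
  { 2, 3, 5, 6 }  = { 3, 5, 6 } ∪ { 2, 6 }
  |family| = 13
Pass 2: +12 →
  { 1, 4 }  = ᶜ of { 2, 3, 5, 6 }
  { 2, 4 }  = ᶜ of { 1, 3, 5, 6 }
  { 3, 4 }  = ᶜ of { 1, 2, 5, 6 }
  { 1, 2, 3, 4 }  = { 1, 2, 4 } ∪ { 1, 3, 4 }
  { 1, 2, 4, 5 }  = { 1, 2, 4 } ∪ { 1, 5 }
  { 1, 2, 4, 6 }  = { 2, 6 } ∪ { 1, 2, 4 }
  { 1, 2, 3, 4, 5 }  = { 1, 2, 4 } ∪ { 1, 3, 4, 5 }
  { 1, 2, 3, 4, 6 }  = { 2, 6 } ∪ { 1, 3, 4 }
  { 1, 2, 3, 5, 6 }  = { 1, 3, 5, 6 } ∪ { 2, 6 }
  { 1, 2, 4, 5, 6 }  = { 2, 5, 6 } ∪ { 1, 2, 4 }
  { 1, 3, 4, 5, 6 }  = { 1, 3, 5, 6 } ∪ { 1, 3, 4 }
  { 2, 3, 4, 5, 6 }  = { 2, 5, 6 } ∪ { 2, 3, 4, 6 }
  |family| = 25
Pass 3 (14 new):
  { 1 }  = ᶜ of { 2, 3, 4, 5, 6 }
  { 2 }  = ᶜ of { 1, 3, 4, 5, 6 }
  { 3 }  = ᶜ of { 1, 2, 4, 5, 6 }
  { 4 }  = ᶜ of { 1, 2, 3, 5, 6 }
  { 5 }  = ᶜ of { 1, 2, 3, 4, 6 }
  { 6 }  = ᶜ of { 1, 2, 3, 4, 5 }
  { 3, 5 }  = ᶜ of { 1, 2, 4, 6 }
  { 3, 6 }  = ᶜ of { 1, 2, 4, 5 }
  { 5, 6 }  = ᶜ of { 1, 2, 3, 4 }
  { 1, 4, 5 }  = { 1, 4 } ∪ { 1, 5 }
  { 2, 3, 4 }  = { 3, 4 } ∪ { 2, 4 }
  { 2, 4, 6 }  = { 2, 4 } ∪ { 2, 6 }
  { 2, 4, 5, 6 }  = { 2, 4 } ∪ { 2, 5, 6 }
  { 3, 4, 5, 6 }  = { 3, 4 } ∪ { 3, 5, 6 }
  |family| = 39
Pass 4: +22 →
  { 1, 2 }  = ᶜ of { 3, 4, 5, 6 }
  { 1, 3 }  = ᶜ of { 2, 4, 5, 6 }
  { 1, 6 }  = { 1 } ∪ { 6 }
  { 2, 3 }  = { 2 } ∪ { 3 }
  { 2, 5 }  = { 2 } ∪ { 5 }
  { 4, 5 }  = { 4 } ∪ { 5 }
  { 4, 6 }  = { 4 } ∪ { 6 }
  { 1, 2, 5 }  = { 2 } ∪ { 1, 5 }
  { 1, 2, 6 }  = { 2, 6 } ∪ { 1 }
  { 1, 3, 5 }  = ᶜ of { 2, 4, 6 }
  { 1, 3, 6 }  = { 3, 6 } ∪ { 1 }
  { 1, 4, 6 }  = { 1, 4 } ∪ { 6 }
  { 1, 5, 6 }  = ᶜ of { 2, 3, 4 }
  { 2, 3, 5 }  = { 2 } ∪ { 3, 5 }
  { 2, 3, 6 }  = ᶜ of { 1, 4, 5 }
  { 2, 4, 5 }  = { 2, 4 } ∪ { 5 }
  { 3, 4, 5 }  = { 3, 4 } ∪ { 3, 5 }
  { 3, 4, 6 }  = { 3, 4 } ∪ { 3, 6 }
  { 4, 5, 6 }  = { 4 } ∪ { 5, 6 }
  { 1, 3, 4, 6 }  = { 3, 6 } ∪ { 1, 3, 4 }
  { 1, 4, 5, 6 }  = { 5, 6 } ∪ { 1, 4 }
  { 2, 3, 4, 5 }  = { 3, 5 } ∪ { 2, 3, 4 }
  |family| = 61
Pass 5. New:
  { 1, 2, 3 }  = ᶜ of { 4, 5, 6 }
  { 1, 2, 3, 5 }  = ᶜ of { 4, 6 }
  { 1, 2, 3, 6 }  = ᶜ of { 4, 5 }
  |family| = 64
After Pass 6 the family is unchanged; done.

Hence σ(𝒜) has 64 members: { {}, { 1 }, { 2 }, { 3 }, { 4 }, { 5 }, { 6 }, { 1, 2 }, { 1, 3 }, { 1, 4 }, { 1, 5 }, { 1, 6 }, { 2, 3 }, { 2, 4 }, { 2, 5 }, { 2, 6 }, { 3, 4 }, { 3, 5 }, { 3, 6 }, { 4, 5 }, { 4, 6 }, { 5, 6 }, { 1, 2, 3 }, { 1, 2, 4 }, { 1, 2, 5 }, { 1, 2, 6 }, { 1, 3, 4 }, { 1, 3, 5 }, { 1, 3, 6 }, { 1, 4, 5 }, { 1, 4, 6 }, { 1, 5, 6 }, { 2, 3, 4 }, { 2, 3, 5 }, { 2, 3, 6 }, { 2, 4, 5 }, { 2, 4, 6 }, { 2, 5, 6 }, { 3, 4, 5 }, { 3, 4, 6 }, { 3, 5, 6 }, { 4, 5, 6 }, { 1, 2, 3, 4 }, { 1, 2, 3, 5 }, { 1, 2, 3, 6 }, { 1, 2, 4, 5 }, { 1, 2, 4, 6 }, { 1, 2, 5, 6 }, { 1, 3, 4, 5 }, { 1, 3, 4, 6 }, { 1, 3, 5, 6 }, { 1, 4, 5, 6 }, { 2, 3, 4, 5 }, { 2, 3, 4, 6 }, { 2, 3, 5, 6 }, { 2, 4, 5, 6 }, { 3, 4, 5, 6 }, { 1, 2, 3, 4, 5 }, { 1, 2, 3, 4, 6 }, { 1, 2, 3, 5, 6 }, { 1, 2, 4, 5, 6 }, { 1, 3, 4, 5, 6 }, { 2, 3, 4, 5, 6 }, X }.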